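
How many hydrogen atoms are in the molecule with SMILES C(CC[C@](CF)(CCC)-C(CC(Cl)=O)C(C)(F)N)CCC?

Hydrogens are implicit in SMILES; fill each atom to its normal valence:
  9 × C: 2 H each → 18
  3 × C: 3 H each → 9
  3 × C: no H
  2 × F: no H
  1 × C: 1 H
  1 × Cl: no H
  1 × N: 2 H
  1 × O: no H
  Total hydrogens = 30.

30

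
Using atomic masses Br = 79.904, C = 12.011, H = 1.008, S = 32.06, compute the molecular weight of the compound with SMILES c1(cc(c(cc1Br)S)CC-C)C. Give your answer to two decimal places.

Molecular formula: C10H13BrS.
M = 1×79.904 + 10×12.011 + 13×1.008 + 1×32.06 = 245.18 g/mol.

245.18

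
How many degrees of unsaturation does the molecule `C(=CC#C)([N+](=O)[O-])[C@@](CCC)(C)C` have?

Molecular formula from the SMILES: C10H15NO2.
DoU = (2C + 2 + N − H − X)/2 = (2·10 + 2 + 1 − 15 − 0)/2 = 8/2 = 4.
(Structurally: 0 ring(s) + 4 π bond(s) = 4.)

4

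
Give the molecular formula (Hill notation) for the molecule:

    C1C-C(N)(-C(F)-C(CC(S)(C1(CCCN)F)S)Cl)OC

Heavy atoms from the SMILES: 12 C, 1 Cl, 2 F, 2 N, 1 O, 2 S.
Implicit hydrogens by atom environment:
  6 × C: 2 H each → 12
  3 × C: no H
  2 × C: 1 H each → 2
  2 × F: no H
  2 × N: 2 H each → 4
  2 × S: 1 H each → 2
  1 × C: 3 H
  1 × Cl: no H
  1 × O: no H
  Total hydrogens = 23.
Molecular formula: C12H23ClF2N2OS2

C12H23ClF2N2OS2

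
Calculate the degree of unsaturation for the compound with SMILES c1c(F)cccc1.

Molecular formula from the SMILES: C6H5F.
DoU = (2C + 2 + N − H − X)/2 = (2·6 + 2 + 0 − 5 − 1)/2 = 8/2 = 4.
(Structurally: 1 ring(s) + 3 π bond(s) = 4.)

4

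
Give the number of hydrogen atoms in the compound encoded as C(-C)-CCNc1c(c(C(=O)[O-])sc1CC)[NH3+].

Hydrogens are implicit in SMILES; fill each atom to its normal valence:
  4 × C: 2 H each → 8
  4 × C (aromatic): no H
  2 × C: 3 H each → 6
  1 × C: no H
  1 × N (charge +1): 3 H
  1 × N: 1 H
  1 × O: no H
  1 × O (charge -1): no H
  1 × S (aromatic): no H
  Total hydrogens = 18.

18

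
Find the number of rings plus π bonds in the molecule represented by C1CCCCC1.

1

Molecular formula from the SMILES: C6H12.
DoU = (2C + 2 + N − H − X)/2 = (2·6 + 2 + 0 − 12 − 0)/2 = 2/2 = 1.
(Structurally: 1 ring(s) + 0 π bond(s) = 1.)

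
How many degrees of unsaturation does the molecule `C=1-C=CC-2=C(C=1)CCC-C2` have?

Molecular formula from the SMILES: C10H12.
DoU = (2C + 2 + N − H − X)/2 = (2·10 + 2 + 0 − 12 − 0)/2 = 10/2 = 5.
(Structurally: 2 ring(s) + 3 π bond(s) = 5.)

5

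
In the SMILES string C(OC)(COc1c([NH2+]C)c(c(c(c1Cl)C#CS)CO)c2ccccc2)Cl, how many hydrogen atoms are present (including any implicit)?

20

Hydrogens are implicit in SMILES; fill each atom to its normal valence:
  7 × C (aromatic): no H
  5 × C (aromatic): 1 H each → 5
  2 × C: 3 H each → 6
  2 × C: 2 H each → 4
  2 × C: no H
  2 × Cl: no H
  2 × O: no H
  1 × C: 1 H
  1 × N (charge +1): 2 H
  1 × O: 1 H
  1 × S: 1 H
  Total hydrogens = 20.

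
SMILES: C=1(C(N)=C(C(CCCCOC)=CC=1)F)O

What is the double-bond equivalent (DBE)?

4

Molecular formula from the SMILES: C11H16FNO2.
DoU = (2C + 2 + N − H − X)/2 = (2·11 + 2 + 1 − 16 − 1)/2 = 8/2 = 4.
(Structurally: 1 ring(s) + 3 π bond(s) = 4.)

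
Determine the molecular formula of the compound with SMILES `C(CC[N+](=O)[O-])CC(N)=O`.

C5H10N2O3

Heavy atoms from the SMILES: 5 C, 2 N, 3 O.
Implicit hydrogens by atom environment:
  4 × C: 2 H each → 8
  2 × O: no H
  1 × C: no H
  1 × N: 2 H
  1 × N (charge +1): no H
  1 × O (charge -1): no H
  Total hydrogens = 10.
Molecular formula: C5H10N2O3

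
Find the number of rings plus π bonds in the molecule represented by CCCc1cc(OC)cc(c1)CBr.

4

Molecular formula from the SMILES: C11H15BrO.
DoU = (2C + 2 + N − H − X)/2 = (2·11 + 2 + 0 − 15 − 1)/2 = 8/2 = 4.
(Structurally: 1 ring(s) + 3 π bond(s) = 4.)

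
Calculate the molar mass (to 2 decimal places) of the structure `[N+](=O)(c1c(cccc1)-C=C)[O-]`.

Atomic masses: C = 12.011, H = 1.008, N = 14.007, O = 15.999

Molecular formula: C8H7NO2.
M = 8×12.011 + 7×1.008 + 1×14.007 + 2×15.999 = 149.15 g/mol.

149.15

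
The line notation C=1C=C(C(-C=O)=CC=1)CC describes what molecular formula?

C9H10O

Heavy atoms from the SMILES: 9 C, 1 O.
Implicit hydrogens by atom environment:
  4 × C (aromatic): 1 H each → 4
  2 × C (aromatic): no H
  1 × C: 3 H
  1 × C: 2 H
  1 × C: 1 H
  1 × O: no H
  Total hydrogens = 10.
Molecular formula: C9H10O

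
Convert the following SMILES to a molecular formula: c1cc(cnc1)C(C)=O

C7H7NO

Heavy atoms from the SMILES: 7 C, 1 N, 1 O.
Implicit hydrogens by atom environment:
  4 × C (aromatic): 1 H each → 4
  1 × C: 3 H
  1 × C (aromatic): no H
  1 × C: no H
  1 × N (aromatic): no H
  1 × O: no H
  Total hydrogens = 7.
Molecular formula: C7H7NO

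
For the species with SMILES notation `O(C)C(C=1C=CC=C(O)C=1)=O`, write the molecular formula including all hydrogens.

Heavy atoms from the SMILES: 8 C, 3 O.
Implicit hydrogens by atom environment:
  4 × C (aromatic): 1 H each → 4
  2 × C (aromatic): no H
  2 × O: no H
  1 × C: 3 H
  1 × C: no H
  1 × O: 1 H
  Total hydrogens = 8.
Molecular formula: C8H8O3

C8H8O3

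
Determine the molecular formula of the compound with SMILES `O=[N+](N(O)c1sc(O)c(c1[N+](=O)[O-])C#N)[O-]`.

C5H2N4O6S

Heavy atoms from the SMILES: 5 C, 4 N, 6 O, 1 S.
Implicit hydrogens by atom environment:
  4 × C (aromatic): no H
  2 × N (charge +1): no H
  2 × N: no H
  2 × O: 1 H each → 2
  2 × O: no H
  2 × O (charge -1): no H
  1 × C: no H
  1 × S (aromatic): no H
  Total hydrogens = 2.
Molecular formula: C5H2N4O6S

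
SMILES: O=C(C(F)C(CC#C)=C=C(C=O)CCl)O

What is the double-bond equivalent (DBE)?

Molecular formula from the SMILES: C10H8ClFO3.
DoU = (2C + 2 + N − H − X)/2 = (2·10 + 2 + 0 − 8 − 2)/2 = 12/2 = 6.
(Structurally: 0 ring(s) + 6 π bond(s) = 6.)

6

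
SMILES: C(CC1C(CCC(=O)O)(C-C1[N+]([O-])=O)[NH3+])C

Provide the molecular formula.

Heavy atoms from the SMILES: 10 C, 2 N, 4 O.
Implicit hydrogens by atom environment:
  5 × C: 2 H each → 10
  2 × C: 1 H each → 2
  2 × C: no H
  2 × O: no H
  1 × C: 3 H
  1 × N (charge +1): 3 H
  1 × N (charge +1): no H
  1 × O: 1 H
  1 × O (charge -1): no H
  Total hydrogens = 19.
Net charge +1.
Molecular formula: C10H19N2O4+

C10H19N2O4+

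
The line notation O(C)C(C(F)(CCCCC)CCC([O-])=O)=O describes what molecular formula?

Heavy atoms from the SMILES: 11 C, 1 F, 4 O.
Implicit hydrogens by atom environment:
  6 × C: 2 H each → 12
  3 × C: no H
  3 × O: no H
  2 × C: 3 H each → 6
  1 × F: no H
  1 × O (charge -1): no H
  Total hydrogens = 18.
Net charge -1.
Molecular formula: C11H18FO4-

C11H18FO4-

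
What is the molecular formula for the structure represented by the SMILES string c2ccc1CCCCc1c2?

Heavy atoms from the SMILES: 10 C.
Implicit hydrogens by atom environment:
  4 × C: 2 H each → 8
  4 × C (aromatic): 1 H each → 4
  2 × C (aromatic): no H
  Total hydrogens = 12.
Molecular formula: C10H12

C10H12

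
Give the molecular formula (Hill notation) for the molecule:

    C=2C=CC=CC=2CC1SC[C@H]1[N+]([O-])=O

Heavy atoms from the SMILES: 10 C, 1 N, 2 O, 1 S.
Implicit hydrogens by atom environment:
  5 × C (aromatic): 1 H each → 5
  2 × C: 2 H each → 4
  2 × C: 1 H each → 2
  1 × C (aromatic): no H
  1 × N (charge +1): no H
  1 × O: no H
  1 × O (charge -1): no H
  1 × S: no H
  Total hydrogens = 11.
Molecular formula: C10H11NO2S

C10H11NO2S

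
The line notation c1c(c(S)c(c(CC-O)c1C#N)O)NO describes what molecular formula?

Heavy atoms from the SMILES: 9 C, 2 N, 3 O, 1 S.
Implicit hydrogens by atom environment:
  5 × C (aromatic): no H
  3 × O: 1 H each → 3
  2 × C: 2 H each → 4
  1 × C (aromatic): 1 H
  1 × C: no H
  1 × N: 1 H
  1 × N: no H
  1 × S: 1 H
  Total hydrogens = 10.
Molecular formula: C9H10N2O3S

C9H10N2O3S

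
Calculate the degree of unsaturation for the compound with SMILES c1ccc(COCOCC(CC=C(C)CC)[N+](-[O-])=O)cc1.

Molecular formula from the SMILES: C16H23NO4.
DoU = (2C + 2 + N − H − X)/2 = (2·16 + 2 + 1 − 23 − 0)/2 = 12/2 = 6.
(Structurally: 1 ring(s) + 5 π bond(s) = 6.)

6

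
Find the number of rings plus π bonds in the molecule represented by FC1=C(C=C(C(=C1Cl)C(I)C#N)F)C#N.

Molecular formula from the SMILES: C9H2ClF2IN2.
DoU = (2C + 2 + N − H − X)/2 = (2·9 + 2 + 2 − 2 − 4)/2 = 16/2 = 8.
(Structurally: 1 ring(s) + 7 π bond(s) = 8.)

8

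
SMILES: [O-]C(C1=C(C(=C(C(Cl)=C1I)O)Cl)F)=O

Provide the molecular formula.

C7HCl2FIO3-

Heavy atoms from the SMILES: 7 C, 2 Cl, 1 F, 1 I, 3 O.
Implicit hydrogens by atom environment:
  6 × C (aromatic): no H
  2 × Cl: no H
  1 × C: no H
  1 × F: no H
  1 × I: no H
  1 × O: 1 H
  1 × O: no H
  1 × O (charge -1): no H
  Total hydrogens = 1.
Net charge -1.
Molecular formula: C7HCl2FIO3-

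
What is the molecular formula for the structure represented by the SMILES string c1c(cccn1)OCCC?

Heavy atoms from the SMILES: 8 C, 1 N, 1 O.
Implicit hydrogens by atom environment:
  4 × C (aromatic): 1 H each → 4
  2 × C: 2 H each → 4
  1 × C: 3 H
  1 × C (aromatic): no H
  1 × N (aromatic): no H
  1 × O: no H
  Total hydrogens = 11.
Molecular formula: C8H11NO

C8H11NO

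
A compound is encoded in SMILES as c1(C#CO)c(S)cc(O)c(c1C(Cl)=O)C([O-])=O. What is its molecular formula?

Heavy atoms from the SMILES: 10 C, 1 Cl, 5 O, 1 S.
Implicit hydrogens by atom environment:
  5 × C (aromatic): no H
  4 × C: no H
  2 × O: 1 H each → 2
  2 × O: no H
  1 × C (aromatic): 1 H
  1 × Cl: no H
  1 × O (charge -1): no H
  1 × S: 1 H
  Total hydrogens = 4.
Net charge -1.
Molecular formula: C10H4ClO5S-

C10H4ClO5S-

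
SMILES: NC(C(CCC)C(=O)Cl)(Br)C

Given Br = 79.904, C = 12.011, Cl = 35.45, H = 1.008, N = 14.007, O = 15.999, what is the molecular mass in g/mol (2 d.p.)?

Molecular formula: C7H13BrClNO.
M = 1×79.904 + 7×12.011 + 1×35.45 + 13×1.008 + 1×14.007 + 1×15.999 = 242.54 g/mol.

242.54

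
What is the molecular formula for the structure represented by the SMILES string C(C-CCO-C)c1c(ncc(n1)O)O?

Heavy atoms from the SMILES: 9 C, 2 N, 3 O.
Implicit hydrogens by atom environment:
  4 × C: 2 H each → 8
  3 × C (aromatic): no H
  2 × N (aromatic): no H
  2 × O: 1 H each → 2
  1 × C: 3 H
  1 × C (aromatic): 1 H
  1 × O: no H
  Total hydrogens = 14.
Molecular formula: C9H14N2O3

C9H14N2O3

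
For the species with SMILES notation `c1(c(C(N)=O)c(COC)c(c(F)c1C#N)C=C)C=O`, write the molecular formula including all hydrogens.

Heavy atoms from the SMILES: 13 C, 1 F, 2 N, 3 O.
Implicit hydrogens by atom environment:
  6 × C (aromatic): no H
  3 × O: no H
  2 × C: 2 H each → 4
  2 × C: 1 H each → 2
  2 × C: no H
  1 × C: 3 H
  1 × F: no H
  1 × N: 2 H
  1 × N: no H
  Total hydrogens = 11.
Molecular formula: C13H11FN2O3

C13H11FN2O3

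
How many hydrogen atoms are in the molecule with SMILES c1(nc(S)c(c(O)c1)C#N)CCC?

Hydrogens are implicit in SMILES; fill each atom to its normal valence:
  4 × C (aromatic): no H
  2 × C: 2 H each → 4
  1 × C: 3 H
  1 × C (aromatic): 1 H
  1 × C: no H
  1 × N (aromatic): no H
  1 × N: no H
  1 × O: 1 H
  1 × S: 1 H
  Total hydrogens = 10.

10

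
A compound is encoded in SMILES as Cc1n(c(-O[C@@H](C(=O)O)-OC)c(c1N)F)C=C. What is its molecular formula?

C10H13FN2O4

Heavy atoms from the SMILES: 10 C, 1 F, 2 N, 4 O.
Implicit hydrogens by atom environment:
  4 × C (aromatic): no H
  3 × O: no H
  2 × C: 3 H each → 6
  2 × C: 1 H each → 2
  1 × C: 2 H
  1 × C: no H
  1 × F: no H
  1 × N: 2 H
  1 × N (aromatic): no H
  1 × O: 1 H
  Total hydrogens = 13.
Molecular formula: C10H13FN2O4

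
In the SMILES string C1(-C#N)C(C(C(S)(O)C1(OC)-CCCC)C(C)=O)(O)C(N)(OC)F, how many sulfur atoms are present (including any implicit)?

The symbol for sulfur appears 1 time in the SMILES.

1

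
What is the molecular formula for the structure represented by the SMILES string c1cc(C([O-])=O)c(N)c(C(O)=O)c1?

Heavy atoms from the SMILES: 8 C, 1 N, 4 O.
Implicit hydrogens by atom environment:
  3 × C (aromatic): 1 H each → 3
  3 × C (aromatic): no H
  2 × C: no H
  2 × O: no H
  1 × N: 2 H
  1 × O: 1 H
  1 × O (charge -1): no H
  Total hydrogens = 6.
Net charge -1.
Molecular formula: C8H6NO4-

C8H6NO4-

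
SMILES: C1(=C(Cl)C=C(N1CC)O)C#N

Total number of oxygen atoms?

The symbol for oxygen appears 1 time in the SMILES.

1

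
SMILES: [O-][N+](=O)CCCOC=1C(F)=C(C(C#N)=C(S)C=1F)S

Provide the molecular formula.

Heavy atoms from the SMILES: 10 C, 2 F, 2 N, 3 O, 2 S.
Implicit hydrogens by atom environment:
  6 × C (aromatic): no H
  3 × C: 2 H each → 6
  2 × F: no H
  2 × O: no H
  2 × S: 1 H each → 2
  1 × C: no H
  1 × N: no H
  1 × N (charge +1): no H
  1 × O (charge -1): no H
  Total hydrogens = 8.
Molecular formula: C10H8F2N2O3S2

C10H8F2N2O3S2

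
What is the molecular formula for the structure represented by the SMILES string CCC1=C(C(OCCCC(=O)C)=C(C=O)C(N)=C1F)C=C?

Heavy atoms from the SMILES: 16 C, 1 F, 1 N, 3 O.
Implicit hydrogens by atom environment:
  6 × C (aromatic): no H
  5 × C: 2 H each → 10
  3 × O: no H
  2 × C: 3 H each → 6
  2 × C: 1 H each → 2
  1 × C: no H
  1 × F: no H
  1 × N: 2 H
  Total hydrogens = 20.
Molecular formula: C16H20FNO3

C16H20FNO3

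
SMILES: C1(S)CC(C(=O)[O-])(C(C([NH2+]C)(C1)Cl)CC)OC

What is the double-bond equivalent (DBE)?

Molecular formula from the SMILES: C11H20ClNO3S.
DoU = (2C + 2 + N − H − X)/2 = (2·11 + 2 + 1 − 20 − 1)/2 = 4/2 = 2.
(Structurally: 1 ring(s) + 1 π bond(s) = 2.)

2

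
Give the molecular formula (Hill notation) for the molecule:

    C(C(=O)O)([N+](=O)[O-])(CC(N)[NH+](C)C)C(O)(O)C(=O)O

C8H16N3O8+

Heavy atoms from the SMILES: 8 C, 3 N, 8 O.
Implicit hydrogens by atom environment:
  4 × C: no H
  4 × O: 1 H each → 4
  3 × O: no H
  2 × C: 3 H each → 6
  1 × C: 2 H
  1 × C: 1 H
  1 × N: 2 H
  1 × N (charge +1): 1 H
  1 × N (charge +1): no H
  1 × O (charge -1): no H
  Total hydrogens = 16.
Net charge +1.
Molecular formula: C8H16N3O8+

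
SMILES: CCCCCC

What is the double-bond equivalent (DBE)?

0

Molecular formula from the SMILES: C6H14.
DoU = (2C + 2 + N − H − X)/2 = (2·6 + 2 + 0 − 14 − 0)/2 = 0/2 = 0.
(Structurally: 0 ring(s) + 0 π bond(s) = 0.)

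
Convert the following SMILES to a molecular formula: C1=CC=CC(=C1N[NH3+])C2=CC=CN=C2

Heavy atoms from the SMILES: 11 C, 3 N.
Implicit hydrogens by atom environment:
  8 × C (aromatic): 1 H each → 8
  3 × C (aromatic): no H
  1 × N (charge +1): 3 H
  1 × N: 1 H
  1 × N (aromatic): no H
  Total hydrogens = 12.
Net charge +1.
Molecular formula: C11H12N3+

C11H12N3+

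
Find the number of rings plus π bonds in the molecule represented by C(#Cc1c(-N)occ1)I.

5

Molecular formula from the SMILES: C6H4INO.
DoU = (2C + 2 + N − H − X)/2 = (2·6 + 2 + 1 − 4 − 1)/2 = 10/2 = 5.
(Structurally: 1 ring(s) + 4 π bond(s) = 5.)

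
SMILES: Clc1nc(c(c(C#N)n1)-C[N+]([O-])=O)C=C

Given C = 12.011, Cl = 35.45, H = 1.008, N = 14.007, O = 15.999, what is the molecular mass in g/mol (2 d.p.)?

224.60

Molecular formula: C8H5ClN4O2.
M = 8×12.011 + 1×35.45 + 5×1.008 + 4×14.007 + 2×15.999 = 224.60 g/mol.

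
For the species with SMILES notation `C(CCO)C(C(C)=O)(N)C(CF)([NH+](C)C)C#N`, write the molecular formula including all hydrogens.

Heavy atoms from the SMILES: 11 C, 1 F, 3 N, 2 O.
Implicit hydrogens by atom environment:
  4 × C: 2 H each → 8
  4 × C: no H
  3 × C: 3 H each → 9
  1 × F: no H
  1 × N: 2 H
  1 × N (charge +1): 1 H
  1 × N: no H
  1 × O: 1 H
  1 × O: no H
  Total hydrogens = 21.
Net charge +1.
Molecular formula: C11H21FN3O2+

C11H21FN3O2+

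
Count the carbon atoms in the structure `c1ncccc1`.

5

The symbol for carbon appears 5 times in the SMILES. Lowercase c denotes aromatic carbon and counts toward C.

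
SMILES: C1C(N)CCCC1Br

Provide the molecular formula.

Heavy atoms from the SMILES: 1 Br, 6 C, 1 N.
Implicit hydrogens by atom environment:
  4 × C: 2 H each → 8
  2 × C: 1 H each → 2
  1 × Br: no H
  1 × N: 2 H
  Total hydrogens = 12.
Molecular formula: C6H12BrN

C6H12BrN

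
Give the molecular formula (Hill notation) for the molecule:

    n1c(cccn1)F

C4H3FN2

Heavy atoms from the SMILES: 4 C, 1 F, 2 N.
Implicit hydrogens by atom environment:
  3 × C (aromatic): 1 H each → 3
  2 × N (aromatic): no H
  1 × C (aromatic): no H
  1 × F: no H
  Total hydrogens = 3.
Molecular formula: C4H3FN2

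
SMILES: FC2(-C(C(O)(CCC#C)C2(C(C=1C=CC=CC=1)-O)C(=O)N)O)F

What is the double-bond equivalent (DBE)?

8

Molecular formula from the SMILES: C16H17F2NO4.
DoU = (2C + 2 + N − H − X)/2 = (2·16 + 2 + 1 − 17 − 2)/2 = 16/2 = 8.
(Structurally: 2 ring(s) + 6 π bond(s) = 8.)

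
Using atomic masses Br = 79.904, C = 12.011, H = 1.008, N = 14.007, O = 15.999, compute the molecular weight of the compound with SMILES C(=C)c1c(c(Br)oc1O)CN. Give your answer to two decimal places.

218.05

Molecular formula: C7H8BrNO2.
M = 1×79.904 + 7×12.011 + 8×1.008 + 1×14.007 + 2×15.999 = 218.05 g/mol.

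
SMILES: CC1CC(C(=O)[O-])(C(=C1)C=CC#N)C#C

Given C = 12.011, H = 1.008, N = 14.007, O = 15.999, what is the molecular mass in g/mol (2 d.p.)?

200.22

Molecular formula: C12H10NO2-.
M = 12×12.011 + 10×1.008 + 1×14.007 + 2×15.999 = 200.22 g/mol.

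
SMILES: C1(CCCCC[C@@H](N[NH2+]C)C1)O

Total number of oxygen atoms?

1

The symbol for oxygen appears 1 time in the SMILES.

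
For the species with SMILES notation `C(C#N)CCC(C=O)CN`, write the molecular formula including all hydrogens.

Heavy atoms from the SMILES: 7 C, 2 N, 1 O.
Implicit hydrogens by atom environment:
  4 × C: 2 H each → 8
  2 × C: 1 H each → 2
  1 × C: no H
  1 × N: 2 H
  1 × N: no H
  1 × O: no H
  Total hydrogens = 12.
Molecular formula: C7H12N2O

C7H12N2O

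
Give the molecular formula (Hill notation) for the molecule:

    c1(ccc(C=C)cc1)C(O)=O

Heavy atoms from the SMILES: 9 C, 2 O.
Implicit hydrogens by atom environment:
  4 × C (aromatic): 1 H each → 4
  2 × C (aromatic): no H
  1 × C: 2 H
  1 × C: 1 H
  1 × C: no H
  1 × O: 1 H
  1 × O: no H
  Total hydrogens = 8.
Molecular formula: C9H8O2

C9H8O2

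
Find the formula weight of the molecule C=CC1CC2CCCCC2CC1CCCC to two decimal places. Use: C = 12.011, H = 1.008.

Molecular formula: C16H28.
M = 16×12.011 + 28×1.008 = 220.40 g/mol.

220.40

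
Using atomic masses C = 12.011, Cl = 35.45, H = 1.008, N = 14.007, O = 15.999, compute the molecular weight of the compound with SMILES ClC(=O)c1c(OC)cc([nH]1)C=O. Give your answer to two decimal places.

187.58

Molecular formula: C7H6ClNO3.
M = 7×12.011 + 1×35.45 + 6×1.008 + 1×14.007 + 3×15.999 = 187.58 g/mol.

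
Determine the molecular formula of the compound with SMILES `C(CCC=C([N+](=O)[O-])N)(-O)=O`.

C5H8N2O4

Heavy atoms from the SMILES: 5 C, 2 N, 4 O.
Implicit hydrogens by atom environment:
  2 × C: 2 H each → 4
  2 × C: no H
  2 × O: no H
  1 × C: 1 H
  1 × N: 2 H
  1 × N (charge +1): no H
  1 × O: 1 H
  1 × O (charge -1): no H
  Total hydrogens = 8.
Molecular formula: C5H8N2O4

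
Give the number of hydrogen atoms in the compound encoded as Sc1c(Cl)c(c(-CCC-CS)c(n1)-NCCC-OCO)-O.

21

Hydrogens are implicit in SMILES; fill each atom to its normal valence:
  8 × C: 2 H each → 16
  5 × C (aromatic): no H
  2 × O: 1 H each → 2
  2 × S: 1 H each → 2
  1 × Cl: no H
  1 × N: 1 H
  1 × N (aromatic): no H
  1 × O: no H
  Total hydrogens = 21.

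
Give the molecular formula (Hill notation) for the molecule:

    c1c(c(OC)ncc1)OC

C7H9NO2

Heavy atoms from the SMILES: 7 C, 1 N, 2 O.
Implicit hydrogens by atom environment:
  3 × C (aromatic): 1 H each → 3
  2 × C: 3 H each → 6
  2 × C (aromatic): no H
  2 × O: no H
  1 × N (aromatic): no H
  Total hydrogens = 9.
Molecular formula: C7H9NO2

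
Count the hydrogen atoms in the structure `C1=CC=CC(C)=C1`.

Hydrogens are implicit in SMILES; fill each atom to its normal valence:
  5 × C (aromatic): 1 H each → 5
  1 × C: 3 H
  1 × C (aromatic): no H
  Total hydrogens = 8.

8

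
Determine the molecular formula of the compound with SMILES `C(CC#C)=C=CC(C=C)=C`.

Heavy atoms from the SMILES: 10 C.
Implicit hydrogens by atom environment:
  4 × C: 1 H each → 4
  3 × C: 2 H each → 6
  3 × C: no H
  Total hydrogens = 10.
Molecular formula: C10H10

C10H10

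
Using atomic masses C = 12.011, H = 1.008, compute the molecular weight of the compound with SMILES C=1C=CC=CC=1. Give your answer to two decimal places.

Molecular formula: C6H6.
M = 6×12.011 + 6×1.008 = 78.11 g/mol.

78.11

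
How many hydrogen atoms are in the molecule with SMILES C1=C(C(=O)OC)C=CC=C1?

8

Hydrogens are implicit in SMILES; fill each atom to its normal valence:
  5 × C (aromatic): 1 H each → 5
  2 × O: no H
  1 × C: 3 H
  1 × C (aromatic): no H
  1 × C: no H
  Total hydrogens = 8.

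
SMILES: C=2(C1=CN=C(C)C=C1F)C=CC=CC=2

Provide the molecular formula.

C12H10FN

Heavy atoms from the SMILES: 12 C, 1 F, 1 N.
Implicit hydrogens by atom environment:
  7 × C (aromatic): 1 H each → 7
  4 × C (aromatic): no H
  1 × C: 3 H
  1 × F: no H
  1 × N (aromatic): no H
  Total hydrogens = 10.
Molecular formula: C12H10FN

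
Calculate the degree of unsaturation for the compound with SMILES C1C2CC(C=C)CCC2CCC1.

Molecular formula from the SMILES: C12H20.
DoU = (2C + 2 + N − H − X)/2 = (2·12 + 2 + 0 − 20 − 0)/2 = 6/2 = 3.
(Structurally: 2 ring(s) + 1 π bond(s) = 3.)

3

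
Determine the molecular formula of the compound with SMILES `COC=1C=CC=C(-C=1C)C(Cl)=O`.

C9H9ClO2

Heavy atoms from the SMILES: 9 C, 1 Cl, 2 O.
Implicit hydrogens by atom environment:
  3 × C (aromatic): 1 H each → 3
  3 × C (aromatic): no H
  2 × C: 3 H each → 6
  2 × O: no H
  1 × C: no H
  1 × Cl: no H
  Total hydrogens = 9.
Molecular formula: C9H9ClO2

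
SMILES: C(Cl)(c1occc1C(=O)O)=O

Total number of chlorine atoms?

The symbol for chlorine appears 1 time in the SMILES.

1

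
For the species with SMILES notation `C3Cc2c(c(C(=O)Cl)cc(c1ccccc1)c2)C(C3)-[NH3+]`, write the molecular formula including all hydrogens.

Heavy atoms from the SMILES: 17 C, 1 Cl, 1 N, 1 O.
Implicit hydrogens by atom environment:
  7 × C (aromatic): 1 H each → 7
  5 × C (aromatic): no H
  3 × C: 2 H each → 6
  1 × C: 1 H
  1 × C: no H
  1 × Cl: no H
  1 × N (charge +1): 3 H
  1 × O: no H
  Total hydrogens = 17.
Net charge +1.
Molecular formula: C17H17ClNO+

C17H17ClNO+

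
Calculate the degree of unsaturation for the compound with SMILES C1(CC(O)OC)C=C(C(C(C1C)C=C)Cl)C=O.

4

Molecular formula from the SMILES: C13H19ClO3.
DoU = (2C + 2 + N − H − X)/2 = (2·13 + 2 + 0 − 19 − 1)/2 = 8/2 = 4.
(Structurally: 1 ring(s) + 3 π bond(s) = 4.)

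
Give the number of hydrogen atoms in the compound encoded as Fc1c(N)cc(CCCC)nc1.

13

Hydrogens are implicit in SMILES; fill each atom to its normal valence:
  3 × C: 2 H each → 6
  3 × C (aromatic): no H
  2 × C (aromatic): 1 H each → 2
  1 × C: 3 H
  1 × F: no H
  1 × N: 2 H
  1 × N (aromatic): no H
  Total hydrogens = 13.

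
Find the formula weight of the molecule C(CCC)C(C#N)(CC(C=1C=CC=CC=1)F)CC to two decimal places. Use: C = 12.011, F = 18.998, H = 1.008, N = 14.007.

247.36

Molecular formula: C16H22FN.
M = 16×12.011 + 1×18.998 + 22×1.008 + 1×14.007 = 247.36 g/mol.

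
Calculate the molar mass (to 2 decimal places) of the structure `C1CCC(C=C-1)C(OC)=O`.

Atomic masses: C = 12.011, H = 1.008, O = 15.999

Molecular formula: C8H12O2.
M = 8×12.011 + 12×1.008 + 2×15.999 = 140.18 g/mol.

140.18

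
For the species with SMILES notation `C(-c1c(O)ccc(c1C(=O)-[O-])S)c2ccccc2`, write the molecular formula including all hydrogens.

C14H11O3S-

Heavy atoms from the SMILES: 14 C, 3 O, 1 S.
Implicit hydrogens by atom environment:
  7 × C (aromatic): 1 H each → 7
  5 × C (aromatic): no H
  1 × C: 2 H
  1 × C: no H
  1 × O: 1 H
  1 × O: no H
  1 × O (charge -1): no H
  1 × S: 1 H
  Total hydrogens = 11.
Net charge -1.
Molecular formula: C14H11O3S-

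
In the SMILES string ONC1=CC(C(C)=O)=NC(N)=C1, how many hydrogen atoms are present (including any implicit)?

9

Hydrogens are implicit in SMILES; fill each atom to its normal valence:
  3 × C (aromatic): no H
  2 × C (aromatic): 1 H each → 2
  1 × C: 3 H
  1 × C: no H
  1 × N: 2 H
  1 × N: 1 H
  1 × N (aromatic): no H
  1 × O: 1 H
  1 × O: no H
  Total hydrogens = 9.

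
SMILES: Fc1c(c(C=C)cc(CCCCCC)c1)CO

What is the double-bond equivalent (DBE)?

Molecular formula from the SMILES: C15H21FO.
DoU = (2C + 2 + N − H − X)/2 = (2·15 + 2 + 0 − 21 − 1)/2 = 10/2 = 5.
(Structurally: 1 ring(s) + 4 π bond(s) = 5.)

5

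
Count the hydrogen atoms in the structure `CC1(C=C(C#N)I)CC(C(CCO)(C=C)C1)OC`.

20

Hydrogens are implicit in SMILES; fill each atom to its normal valence:
  5 × C: 2 H each → 10
  4 × C: no H
  3 × C: 1 H each → 3
  2 × C: 3 H each → 6
  1 × I: no H
  1 × N: no H
  1 × O: 1 H
  1 × O: no H
  Total hydrogens = 20.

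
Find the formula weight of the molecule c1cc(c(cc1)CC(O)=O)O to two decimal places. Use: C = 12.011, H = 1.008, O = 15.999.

152.15

Molecular formula: C8H8O3.
M = 8×12.011 + 8×1.008 + 3×15.999 = 152.15 g/mol.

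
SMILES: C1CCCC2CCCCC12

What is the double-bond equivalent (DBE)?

2

Molecular formula from the SMILES: C10H18.
DoU = (2C + 2 + N − H − X)/2 = (2·10 + 2 + 0 − 18 − 0)/2 = 4/2 = 2.
(Structurally: 2 ring(s) + 0 π bond(s) = 2.)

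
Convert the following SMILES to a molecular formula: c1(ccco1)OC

Heavy atoms from the SMILES: 5 C, 2 O.
Implicit hydrogens by atom environment:
  3 × C (aromatic): 1 H each → 3
  1 × C: 3 H
  1 × C (aromatic): no H
  1 × O (aromatic): no H
  1 × O: no H
  Total hydrogens = 6.
Molecular formula: C5H6O2

C5H6O2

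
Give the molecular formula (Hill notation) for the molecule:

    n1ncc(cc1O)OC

Heavy atoms from the SMILES: 5 C, 2 N, 2 O.
Implicit hydrogens by atom environment:
  2 × C (aromatic): 1 H each → 2
  2 × C (aromatic): no H
  2 × N (aromatic): no H
  1 × C: 3 H
  1 × O: 1 H
  1 × O: no H
  Total hydrogens = 6.
Molecular formula: C5H6N2O2

C5H6N2O2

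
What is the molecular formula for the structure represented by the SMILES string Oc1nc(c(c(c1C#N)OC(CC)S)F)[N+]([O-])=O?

C9H8FN3O4S

Heavy atoms from the SMILES: 9 C, 1 F, 3 N, 4 O, 1 S.
Implicit hydrogens by atom environment:
  5 × C (aromatic): no H
  2 × O: no H
  1 × C: 3 H
  1 × C: 2 H
  1 × C: 1 H
  1 × C: no H
  1 × F: no H
  1 × N (aromatic): no H
  1 × N (charge +1): no H
  1 × N: no H
  1 × O: 1 H
  1 × O (charge -1): no H
  1 × S: 1 H
  Total hydrogens = 8.
Molecular formula: C9H8FN3O4S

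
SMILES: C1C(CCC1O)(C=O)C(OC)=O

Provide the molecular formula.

Heavy atoms from the SMILES: 8 C, 4 O.
Implicit hydrogens by atom environment:
  3 × C: 2 H each → 6
  3 × O: no H
  2 × C: 1 H each → 2
  2 × C: no H
  1 × C: 3 H
  1 × O: 1 H
  Total hydrogens = 12.
Molecular formula: C8H12O4

C8H12O4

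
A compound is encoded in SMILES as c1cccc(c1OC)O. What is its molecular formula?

Heavy atoms from the SMILES: 7 C, 2 O.
Implicit hydrogens by atom environment:
  4 × C (aromatic): 1 H each → 4
  2 × C (aromatic): no H
  1 × C: 3 H
  1 × O: 1 H
  1 × O: no H
  Total hydrogens = 8.
Molecular formula: C7H8O2

C7H8O2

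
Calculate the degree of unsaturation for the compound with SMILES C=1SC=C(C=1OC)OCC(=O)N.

4

Molecular formula from the SMILES: C7H9NO3S.
DoU = (2C + 2 + N − H − X)/2 = (2·7 + 2 + 1 − 9 − 0)/2 = 8/2 = 4.
(Structurally: 1 ring(s) + 3 π bond(s) = 4.)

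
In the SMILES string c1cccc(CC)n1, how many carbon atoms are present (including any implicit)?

7

The symbol for carbon appears 7 times in the SMILES. Lowercase c denotes aromatic carbon and counts toward C.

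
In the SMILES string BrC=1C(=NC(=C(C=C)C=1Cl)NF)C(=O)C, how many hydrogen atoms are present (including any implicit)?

7

Hydrogens are implicit in SMILES; fill each atom to its normal valence:
  5 × C (aromatic): no H
  1 × Br: no H
  1 × C: 3 H
  1 × C: 2 H
  1 × C: 1 H
  1 × C: no H
  1 × Cl: no H
  1 × F: no H
  1 × N: 1 H
  1 × N (aromatic): no H
  1 × O: no H
  Total hydrogens = 7.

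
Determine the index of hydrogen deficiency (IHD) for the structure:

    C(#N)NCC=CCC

3

Molecular formula from the SMILES: C6H10N2.
DoU = (2C + 2 + N − H − X)/2 = (2·6 + 2 + 2 − 10 − 0)/2 = 6/2 = 3.
(Structurally: 0 ring(s) + 3 π bond(s) = 3.)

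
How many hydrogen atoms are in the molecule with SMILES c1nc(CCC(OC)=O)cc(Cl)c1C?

12

Hydrogens are implicit in SMILES; fill each atom to its normal valence:
  3 × C (aromatic): no H
  2 × C: 3 H each → 6
  2 × C: 2 H each → 4
  2 × C (aromatic): 1 H each → 2
  2 × O: no H
  1 × C: no H
  1 × Cl: no H
  1 × N (aromatic): no H
  Total hydrogens = 12.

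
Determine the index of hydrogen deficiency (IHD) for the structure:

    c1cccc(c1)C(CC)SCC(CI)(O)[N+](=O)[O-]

5

Molecular formula from the SMILES: C12H16INO3S.
DoU = (2C + 2 + N − H − X)/2 = (2·12 + 2 + 1 − 16 − 1)/2 = 10/2 = 5.
(Structurally: 1 ring(s) + 4 π bond(s) = 5.)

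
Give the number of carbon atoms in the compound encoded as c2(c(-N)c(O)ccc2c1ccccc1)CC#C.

The symbol for carbon appears 15 times in the SMILES. Lowercase c denotes aromatic carbon and counts toward C.

15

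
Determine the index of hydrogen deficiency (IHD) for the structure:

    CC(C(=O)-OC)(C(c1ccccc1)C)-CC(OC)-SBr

5

Molecular formula from the SMILES: C15H21BrO3S.
DoU = (2C + 2 + N − H − X)/2 = (2·15 + 2 + 0 − 21 − 1)/2 = 10/2 = 5.
(Structurally: 1 ring(s) + 4 π bond(s) = 5.)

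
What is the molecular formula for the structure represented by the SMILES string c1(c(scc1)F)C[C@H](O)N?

Heavy atoms from the SMILES: 6 C, 1 F, 1 N, 1 O, 1 S.
Implicit hydrogens by atom environment:
  2 × C (aromatic): 1 H each → 2
  2 × C (aromatic): no H
  1 × C: 2 H
  1 × C: 1 H
  1 × F: no H
  1 × N: 2 H
  1 × O: 1 H
  1 × S (aromatic): no H
  Total hydrogens = 8.
Molecular formula: C6H8FNOS

C6H8FNOS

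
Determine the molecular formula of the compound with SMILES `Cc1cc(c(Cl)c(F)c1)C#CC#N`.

Heavy atoms from the SMILES: 10 C, 1 Cl, 1 F, 1 N.
Implicit hydrogens by atom environment:
  4 × C (aromatic): no H
  3 × C: no H
  2 × C (aromatic): 1 H each → 2
  1 × C: 3 H
  1 × Cl: no H
  1 × F: no H
  1 × N: no H
  Total hydrogens = 5.
Molecular formula: C10H5ClFN

C10H5ClFN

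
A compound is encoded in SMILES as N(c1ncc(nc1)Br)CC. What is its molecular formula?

C6H8BrN3

Heavy atoms from the SMILES: 1 Br, 6 C, 3 N.
Implicit hydrogens by atom environment:
  2 × C (aromatic): 1 H each → 2
  2 × C (aromatic): no H
  2 × N (aromatic): no H
  1 × Br: no H
  1 × C: 3 H
  1 × C: 2 H
  1 × N: 1 H
  Total hydrogens = 8.
Molecular formula: C6H8BrN3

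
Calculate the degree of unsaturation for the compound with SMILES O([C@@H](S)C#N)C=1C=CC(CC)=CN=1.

6

Molecular formula from the SMILES: C9H10N2OS.
DoU = (2C + 2 + N − H − X)/2 = (2·9 + 2 + 2 − 10 − 0)/2 = 12/2 = 6.
(Structurally: 1 ring(s) + 5 π bond(s) = 6.)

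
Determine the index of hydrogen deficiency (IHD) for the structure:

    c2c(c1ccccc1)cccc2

Molecular formula from the SMILES: C12H10.
DoU = (2C + 2 + N − H − X)/2 = (2·12 + 2 + 0 − 10 − 0)/2 = 16/2 = 8.
(Structurally: 2 ring(s) + 6 π bond(s) = 8.)

8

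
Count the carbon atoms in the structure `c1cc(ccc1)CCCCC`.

The symbol for carbon appears 11 times in the SMILES. Lowercase c denotes aromatic carbon and counts toward C.

11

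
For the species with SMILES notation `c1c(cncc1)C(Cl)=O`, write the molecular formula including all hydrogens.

C6H4ClNO

Heavy atoms from the SMILES: 6 C, 1 Cl, 1 N, 1 O.
Implicit hydrogens by atom environment:
  4 × C (aromatic): 1 H each → 4
  1 × C (aromatic): no H
  1 × C: no H
  1 × Cl: no H
  1 × N (aromatic): no H
  1 × O: no H
  Total hydrogens = 4.
Molecular formula: C6H4ClNO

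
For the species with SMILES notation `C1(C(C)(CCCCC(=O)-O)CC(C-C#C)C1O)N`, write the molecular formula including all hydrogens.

C14H23NO3

Heavy atoms from the SMILES: 14 C, 1 N, 3 O.
Implicit hydrogens by atom environment:
  6 × C: 2 H each → 12
  4 × C: 1 H each → 4
  3 × C: no H
  2 × O: 1 H each → 2
  1 × C: 3 H
  1 × N: 2 H
  1 × O: no H
  Total hydrogens = 23.
Molecular formula: C14H23NO3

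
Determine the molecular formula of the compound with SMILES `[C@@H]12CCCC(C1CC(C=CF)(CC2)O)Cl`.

Heavy atoms from the SMILES: 12 C, 1 Cl, 1 F, 1 O.
Implicit hydrogens by atom environment:
  6 × C: 2 H each → 12
  5 × C: 1 H each → 5
  1 × C: no H
  1 × Cl: no H
  1 × F: no H
  1 × O: 1 H
  Total hydrogens = 18.
Molecular formula: C12H18ClFO

C12H18ClFO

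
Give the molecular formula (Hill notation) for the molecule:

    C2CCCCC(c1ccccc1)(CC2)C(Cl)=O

Heavy atoms from the SMILES: 15 C, 1 Cl, 1 O.
Implicit hydrogens by atom environment:
  7 × C: 2 H each → 14
  5 × C (aromatic): 1 H each → 5
  2 × C: no H
  1 × C (aromatic): no H
  1 × Cl: no H
  1 × O: no H
  Total hydrogens = 19.
Molecular formula: C15H19ClO

C15H19ClO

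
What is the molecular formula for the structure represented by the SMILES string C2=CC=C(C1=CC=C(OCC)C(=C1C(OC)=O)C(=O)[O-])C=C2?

Heavy atoms from the SMILES: 17 C, 5 O.
Implicit hydrogens by atom environment:
  7 × C (aromatic): 1 H each → 7
  5 × C (aromatic): no H
  4 × O: no H
  2 × C: 3 H each → 6
  2 × C: no H
  1 × C: 2 H
  1 × O (charge -1): no H
  Total hydrogens = 15.
Net charge -1.
Molecular formula: C17H15O5-

C17H15O5-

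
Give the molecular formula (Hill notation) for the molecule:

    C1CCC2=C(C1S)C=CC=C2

Heavy atoms from the SMILES: 10 C, 1 S.
Implicit hydrogens by atom environment:
  4 × C (aromatic): 1 H each → 4
  3 × C: 2 H each → 6
  2 × C (aromatic): no H
  1 × C: 1 H
  1 × S: 1 H
  Total hydrogens = 12.
Molecular formula: C10H12S

C10H12S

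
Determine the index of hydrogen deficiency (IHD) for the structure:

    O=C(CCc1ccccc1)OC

5

Molecular formula from the SMILES: C10H12O2.
DoU = (2C + 2 + N − H − X)/2 = (2·10 + 2 + 0 − 12 − 0)/2 = 10/2 = 5.
(Structurally: 1 ring(s) + 4 π bond(s) = 5.)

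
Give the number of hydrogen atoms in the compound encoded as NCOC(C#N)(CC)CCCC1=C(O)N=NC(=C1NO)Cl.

18

Hydrogens are implicit in SMILES; fill each atom to its normal valence:
  5 × C: 2 H each → 10
  4 × C (aromatic): no H
  2 × C: no H
  2 × N (aromatic): no H
  2 × O: 1 H each → 2
  1 × C: 3 H
  1 × Cl: no H
  1 × N: 2 H
  1 × N: 1 H
  1 × N: no H
  1 × O: no H
  Total hydrogens = 18.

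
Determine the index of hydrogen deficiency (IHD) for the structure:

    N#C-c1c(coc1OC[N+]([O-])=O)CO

6

Molecular formula from the SMILES: C7H6N2O5.
DoU = (2C + 2 + N − H − X)/2 = (2·7 + 2 + 2 − 6 − 0)/2 = 12/2 = 6.
(Structurally: 1 ring(s) + 5 π bond(s) = 6.)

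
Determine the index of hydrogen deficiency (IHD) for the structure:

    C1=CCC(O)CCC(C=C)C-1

3

Molecular formula from the SMILES: C10H16O.
DoU = (2C + 2 + N − H − X)/2 = (2·10 + 2 + 0 − 16 − 0)/2 = 6/2 = 3.
(Structurally: 1 ring(s) + 2 π bond(s) = 3.)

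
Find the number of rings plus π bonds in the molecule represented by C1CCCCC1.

Molecular formula from the SMILES: C6H12.
DoU = (2C + 2 + N − H − X)/2 = (2·6 + 2 + 0 − 12 − 0)/2 = 2/2 = 1.
(Structurally: 1 ring(s) + 0 π bond(s) = 1.)

1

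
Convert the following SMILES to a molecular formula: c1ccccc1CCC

Heavy atoms from the SMILES: 9 C.
Implicit hydrogens by atom environment:
  5 × C (aromatic): 1 H each → 5
  2 × C: 2 H each → 4
  1 × C: 3 H
  1 × C (aromatic): no H
  Total hydrogens = 12.
Molecular formula: C9H12

C9H12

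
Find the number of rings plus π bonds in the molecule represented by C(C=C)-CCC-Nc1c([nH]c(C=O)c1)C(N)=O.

6

Molecular formula from the SMILES: C12H17N3O2.
DoU = (2C + 2 + N − H − X)/2 = (2·12 + 2 + 3 − 17 − 0)/2 = 12/2 = 6.
(Structurally: 1 ring(s) + 5 π bond(s) = 6.)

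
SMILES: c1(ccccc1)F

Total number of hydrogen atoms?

5

Hydrogens are implicit in SMILES; fill each atom to its normal valence:
  5 × C (aromatic): 1 H each → 5
  1 × C (aromatic): no H
  1 × F: no H
  Total hydrogens = 5.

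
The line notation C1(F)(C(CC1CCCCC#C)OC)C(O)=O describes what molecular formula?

Heavy atoms from the SMILES: 12 C, 1 F, 3 O.
Implicit hydrogens by atom environment:
  5 × C: 2 H each → 10
  3 × C: 1 H each → 3
  3 × C: no H
  2 × O: no H
  1 × C: 3 H
  1 × F: no H
  1 × O: 1 H
  Total hydrogens = 17.
Molecular formula: C12H17FO3

C12H17FO3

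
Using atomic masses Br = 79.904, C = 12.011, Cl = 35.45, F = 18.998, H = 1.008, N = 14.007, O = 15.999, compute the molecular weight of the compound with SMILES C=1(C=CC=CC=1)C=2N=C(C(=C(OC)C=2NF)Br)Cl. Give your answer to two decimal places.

Molecular formula: C12H9BrClFN2O.
M = 1×79.904 + 12×12.011 + 1×35.45 + 1×18.998 + 9×1.008 + 2×14.007 + 1×15.999 = 331.57 g/mol.

331.57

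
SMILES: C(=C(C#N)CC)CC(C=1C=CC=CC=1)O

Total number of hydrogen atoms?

15

Hydrogens are implicit in SMILES; fill each atom to its normal valence:
  5 × C (aromatic): 1 H each → 5
  2 × C: 2 H each → 4
  2 × C: 1 H each → 2
  2 × C: no H
  1 × C: 3 H
  1 × C (aromatic): no H
  1 × N: no H
  1 × O: 1 H
  Total hydrogens = 15.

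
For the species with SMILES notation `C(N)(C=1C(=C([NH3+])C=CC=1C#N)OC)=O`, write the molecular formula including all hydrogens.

Heavy atoms from the SMILES: 9 C, 3 N, 2 O.
Implicit hydrogens by atom environment:
  4 × C (aromatic): no H
  2 × C (aromatic): 1 H each → 2
  2 × C: no H
  2 × O: no H
  1 × C: 3 H
  1 × N (charge +1): 3 H
  1 × N: 2 H
  1 × N: no H
  Total hydrogens = 10.
Net charge +1.
Molecular formula: C9H10N3O2+

C9H10N3O2+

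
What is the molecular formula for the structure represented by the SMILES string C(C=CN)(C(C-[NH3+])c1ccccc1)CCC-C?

Heavy atoms from the SMILES: 15 C, 2 N.
Implicit hydrogens by atom environment:
  5 × C (aromatic): 1 H each → 5
  4 × C: 2 H each → 8
  4 × C: 1 H each → 4
  1 × C: 3 H
  1 × C (aromatic): no H
  1 × N (charge +1): 3 H
  1 × N: 2 H
  Total hydrogens = 25.
Net charge +1.
Molecular formula: C15H25N2+

C15H25N2+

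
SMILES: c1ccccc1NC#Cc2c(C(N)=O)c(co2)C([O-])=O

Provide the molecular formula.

C14H9N2O4-

Heavy atoms from the SMILES: 14 C, 2 N, 4 O.
Implicit hydrogens by atom environment:
  6 × C (aromatic): 1 H each → 6
  4 × C (aromatic): no H
  4 × C: no H
  2 × O: no H
  1 × N: 2 H
  1 × N: 1 H
  1 × O (aromatic): no H
  1 × O (charge -1): no H
  Total hydrogens = 9.
Net charge -1.
Molecular formula: C14H9N2O4-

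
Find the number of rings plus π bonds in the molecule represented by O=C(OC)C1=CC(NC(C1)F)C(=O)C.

4

Molecular formula from the SMILES: C9H12FNO3.
DoU = (2C + 2 + N − H − X)/2 = (2·9 + 2 + 1 − 12 − 1)/2 = 8/2 = 4.
(Structurally: 1 ring(s) + 3 π bond(s) = 4.)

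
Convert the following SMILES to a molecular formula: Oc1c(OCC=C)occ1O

Heavy atoms from the SMILES: 7 C, 4 O.
Implicit hydrogens by atom environment:
  3 × C (aromatic): no H
  2 × C: 2 H each → 4
  2 × O: 1 H each → 2
  1 × C (aromatic): 1 H
  1 × C: 1 H
  1 × O (aromatic): no H
  1 × O: no H
  Total hydrogens = 8.
Molecular formula: C7H8O4

C7H8O4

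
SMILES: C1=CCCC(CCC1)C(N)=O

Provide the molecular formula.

Heavy atoms from the SMILES: 9 C, 1 N, 1 O.
Implicit hydrogens by atom environment:
  5 × C: 2 H each → 10
  3 × C: 1 H each → 3
  1 × C: no H
  1 × N: 2 H
  1 × O: no H
  Total hydrogens = 15.
Molecular formula: C9H15NO

C9H15NO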